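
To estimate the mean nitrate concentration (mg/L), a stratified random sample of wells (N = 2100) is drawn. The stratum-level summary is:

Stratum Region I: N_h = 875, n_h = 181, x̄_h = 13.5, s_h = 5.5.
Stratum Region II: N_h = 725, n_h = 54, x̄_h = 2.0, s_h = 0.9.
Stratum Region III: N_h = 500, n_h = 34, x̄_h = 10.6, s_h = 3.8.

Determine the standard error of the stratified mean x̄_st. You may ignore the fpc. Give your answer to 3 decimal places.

SE(x̄_st) ≈ 0.234

V̂(x̄_st) = Σ W_h² s_h²/n_h, with W_h = N_h/N and N = 2100:
  stratum Region I: (875/2100)²·5.5²/181 = 0.0290151
  stratum Region II: (725/2100)²·0.9²/54 = 0.00178784
  stratum Region III: (500/2100)²·3.8²/34 = 0.0240763
V̂(x̄_st) = 0.0548793
SE(x̄_st) = √0.0548793 = 0.234263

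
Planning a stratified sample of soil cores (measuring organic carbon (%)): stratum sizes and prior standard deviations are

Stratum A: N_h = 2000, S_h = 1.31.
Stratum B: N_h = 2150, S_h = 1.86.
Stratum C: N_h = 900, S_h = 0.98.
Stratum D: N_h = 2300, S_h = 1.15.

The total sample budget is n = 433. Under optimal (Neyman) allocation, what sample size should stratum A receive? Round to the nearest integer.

Neyman allocation: n_h = n · N_h S_h / Σ N_i S_i, with n = 433.
  stratum A: N_h·S_h = 2000·1.31 = 2620.00
  stratum B: N_h·S_h = 2150·1.86 = 3999.00
  stratum C: N_h·S_h = 900·0.98 = 882.00
  stratum D: N_h·S_h = 2300·1.15 = 2645.00
Σ N_h S_h = 10146.00
n for stratum A = 433·2620.00/10146.00 = 111.814 → 112

112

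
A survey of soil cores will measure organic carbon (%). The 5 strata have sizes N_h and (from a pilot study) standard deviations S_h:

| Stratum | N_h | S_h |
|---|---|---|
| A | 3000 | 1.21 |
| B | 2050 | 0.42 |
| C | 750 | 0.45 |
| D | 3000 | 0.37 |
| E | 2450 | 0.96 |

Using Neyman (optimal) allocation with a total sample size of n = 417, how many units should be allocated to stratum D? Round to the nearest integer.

Neyman allocation: n_h = n · N_h S_h / Σ N_i S_i, with n = 417.
  stratum A: N_h·S_h = 3000·1.21 = 3630.00
  stratum B: N_h·S_h = 2050·0.42 = 861.00
  stratum C: N_h·S_h = 750·0.45 = 337.50
  stratum D: N_h·S_h = 3000·0.37 = 1110.00
  stratum E: N_h·S_h = 2450·0.96 = 2352.00
Σ N_h S_h = 8290.50
n for stratum D = 417·1110.00/8290.50 = 55.831 → 56

56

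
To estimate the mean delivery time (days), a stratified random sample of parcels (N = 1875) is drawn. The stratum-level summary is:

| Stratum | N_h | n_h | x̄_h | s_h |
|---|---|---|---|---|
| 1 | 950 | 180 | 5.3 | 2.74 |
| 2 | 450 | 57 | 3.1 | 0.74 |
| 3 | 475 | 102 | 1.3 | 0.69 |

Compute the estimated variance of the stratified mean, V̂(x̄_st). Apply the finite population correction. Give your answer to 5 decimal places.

V̂(x̄_st) ≈ 0.00940

V̂(x̄_st) = Σ W_h² (1 − n_h/N_h) s_h²/n_h, with W_h = N_h/N and N = 1875:
  stratum 1: (950/1875)²·(1 − 180/950)·2.74²/180 = 0.00867841
  stratum 2: (450/1875)²·(1 − 57/450)·0.74²/57 = 0.000483271
  stratum 3: (475/1875)²·(1 − 102/475)·0.69²/102 = 0.000235233
V̂(x̄_st) = 0.00939692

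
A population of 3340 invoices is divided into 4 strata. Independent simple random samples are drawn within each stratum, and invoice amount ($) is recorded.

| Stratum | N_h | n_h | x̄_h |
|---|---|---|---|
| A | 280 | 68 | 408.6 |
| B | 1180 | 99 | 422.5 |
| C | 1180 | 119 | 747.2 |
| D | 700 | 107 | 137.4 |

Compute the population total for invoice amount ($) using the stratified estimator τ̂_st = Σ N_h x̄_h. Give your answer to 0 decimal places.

τ̂_st ≈ 1590834

τ̂_st = Σ N_h x̄_h = 280·408.6 + 1180·422.5 + 1180·747.2 + 700·137.4 = 1590834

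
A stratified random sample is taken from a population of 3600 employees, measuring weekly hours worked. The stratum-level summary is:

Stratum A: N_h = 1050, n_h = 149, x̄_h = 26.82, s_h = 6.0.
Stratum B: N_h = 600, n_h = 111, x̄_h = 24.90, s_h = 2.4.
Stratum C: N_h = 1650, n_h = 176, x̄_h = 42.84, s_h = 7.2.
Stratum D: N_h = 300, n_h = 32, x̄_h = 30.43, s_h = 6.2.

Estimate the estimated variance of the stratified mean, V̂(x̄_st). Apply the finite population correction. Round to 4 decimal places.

V̂(x̄_st) ≈ 0.0815

V̂(x̄_st) = Σ W_h² (1 − n_h/N_h) s_h²/n_h, with W_h = N_h/N and N = 3600:
  stratum A: (1050/3600)²·(1 − 149/1050)·6.0²/149 = 0.017637
  stratum B: (600/3600)²·(1 − 111/600)·2.4²/111 = 0.00117477
  stratum C: (1650/3600)²·(1 − 176/1650)·7.2²/176 = 0.055275
  stratum D: (300/3600)²·(1 − 32/300)·6.2²/32 = 0.0074522
V̂(x̄_st) = 0.081539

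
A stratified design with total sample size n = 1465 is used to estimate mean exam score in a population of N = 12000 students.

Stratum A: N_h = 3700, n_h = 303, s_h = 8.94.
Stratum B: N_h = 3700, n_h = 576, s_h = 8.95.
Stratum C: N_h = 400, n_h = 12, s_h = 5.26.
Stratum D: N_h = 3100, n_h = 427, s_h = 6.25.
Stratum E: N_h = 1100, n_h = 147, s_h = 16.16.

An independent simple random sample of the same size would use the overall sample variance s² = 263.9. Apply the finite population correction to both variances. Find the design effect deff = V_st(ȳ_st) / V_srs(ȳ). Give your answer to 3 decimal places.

V̂(ȳ_st) = Σ W_h² (1 − n_h/N_h) s_h²/n_h, with W_h = N_h/N and N = 12000:
  stratum A: (3700/12000)²·(1 − 303/3700)·8.94²/303 = 0.0230233
  stratum B: (3700/12000)²·(1 − 576/3700)·8.95²/576 = 0.0111628
  stratum C: (400/12000)²·(1 − 12/400)·5.26²/12 = 0.00248496
  stratum D: (3100/12000)²·(1 − 427/3100)·6.25²/427 = 0.00526418
  stratum E: (1100/12000)²·(1 − 147/1100)·16.16²/147 = 0.0129327
V_st = 0.0548679
V_srs = (1 − 1465/12000)·263.9/1465 = 0.158145
deff = V_st / V_srs = 0.0548679/0.158145 = 0.3469

deff ≈ 0.347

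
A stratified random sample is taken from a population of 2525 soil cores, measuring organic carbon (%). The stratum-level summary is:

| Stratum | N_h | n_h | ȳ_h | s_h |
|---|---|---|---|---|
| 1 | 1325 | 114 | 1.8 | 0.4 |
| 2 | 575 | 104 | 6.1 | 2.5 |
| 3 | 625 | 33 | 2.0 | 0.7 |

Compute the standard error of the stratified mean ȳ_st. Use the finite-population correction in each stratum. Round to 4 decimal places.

V̂(ȳ_st) = Σ W_h² (1 − n_h/N_h) s_h²/n_h, with W_h = N_h/N and N = 2525:
  stratum 1: (1325/2525)²·(1 − 114/1325)·0.4²/114 = 0.000353226
  stratum 2: (575/2525)²·(1 − 104/575)·2.5²/104 = 0.00255278
  stratum 3: (625/2525)²·(1 − 33/625)·0.7²/33 = 0.00086171
V̂(ȳ_st) = 0.00376771
SE(ȳ_st) = √0.00376771 = 0.0613817

SE(ȳ_st) ≈ 0.0614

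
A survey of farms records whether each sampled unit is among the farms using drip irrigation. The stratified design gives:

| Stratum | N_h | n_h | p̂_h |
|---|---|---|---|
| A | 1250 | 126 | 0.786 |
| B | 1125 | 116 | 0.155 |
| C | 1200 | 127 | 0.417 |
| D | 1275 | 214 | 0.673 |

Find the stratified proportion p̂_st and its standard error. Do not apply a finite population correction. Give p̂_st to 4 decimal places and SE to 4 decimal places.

p̂_st ≈ 0.5186, SE ≈ 0.0184

N = 4850; stratum weights W_h = N_h/N.
p̂_st = Σ W_h p̂_h = (1250·0.786 + 1125·0.155 + 1200·0.417 + 1275·0.673)/4850 = 0.51863
V̂(p̂_st) = Σ W_h² p̂_h(1−p̂_h)/(n_h−1):
  stratum A: (1250/4850)²·0.786·0.214/125 = 8.93846e-05
  stratum B: (1125/4850)²·0.155·0.845/115 = 6.12791e-05
  stratum C: (1200/4850)²·0.417·0.583/126 = 0.000118117
  stratum D: (1275/4850)²·0.673·0.327/213 = 7.14036e-05
V̂(p̂_st) = 0.000340184; SE = √V̂ = 0.0184441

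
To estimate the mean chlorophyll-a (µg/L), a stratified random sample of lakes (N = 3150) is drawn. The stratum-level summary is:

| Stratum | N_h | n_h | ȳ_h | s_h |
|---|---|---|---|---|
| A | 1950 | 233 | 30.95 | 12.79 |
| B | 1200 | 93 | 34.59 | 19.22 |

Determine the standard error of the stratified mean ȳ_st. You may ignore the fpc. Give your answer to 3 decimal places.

SE(ȳ_st) ≈ 0.920

V̂(ȳ_st) = Σ W_h² s_h²/n_h, with W_h = N_h/N and N = 3150:
  stratum A: (1950/3150)²·12.79²/233 = 0.26905
  stratum B: (1200/3150)²·19.22²/93 = 0.576455
V̂(ȳ_st) = 0.845505
SE(ȳ_st) = √0.845505 = 0.919513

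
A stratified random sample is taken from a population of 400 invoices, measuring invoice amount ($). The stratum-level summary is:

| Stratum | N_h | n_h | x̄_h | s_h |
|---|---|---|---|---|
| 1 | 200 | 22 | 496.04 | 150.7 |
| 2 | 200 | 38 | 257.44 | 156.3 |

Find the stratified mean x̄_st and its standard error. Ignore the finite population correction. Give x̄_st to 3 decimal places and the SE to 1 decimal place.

x̄_st ≈ 376.740, SE ≈ 20.5

x̄_st = Σ W_h x̄_h = (200·496.04 + 200·257.44)/400 = 376.74000
V̂(x̄_st) = Σ W_h² s_h²/n_h, with W_h = N_h/N and N = 400:
  stratum 1: (200/400)²·150.7²/22 = 258.074
  stratum 2: (200/400)²·156.3²/38 = 160.722
V̂(x̄_st) = 418.795
SE(x̄_st) = √418.795 = 20.4645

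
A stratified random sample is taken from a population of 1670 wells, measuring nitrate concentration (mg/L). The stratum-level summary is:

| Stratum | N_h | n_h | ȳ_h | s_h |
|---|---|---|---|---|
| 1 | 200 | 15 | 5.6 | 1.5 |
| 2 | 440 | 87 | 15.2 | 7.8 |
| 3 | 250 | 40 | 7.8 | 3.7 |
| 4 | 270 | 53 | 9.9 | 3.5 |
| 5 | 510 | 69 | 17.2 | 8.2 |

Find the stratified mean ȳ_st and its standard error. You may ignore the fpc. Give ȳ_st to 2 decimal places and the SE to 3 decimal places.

ȳ_st ≈ 12.70, SE ≈ 0.394

ȳ_st = Σ W_h ȳ_h = (200·5.6 + 440·15.2 + 250·7.8 + 270·9.9 + 510·17.2)/1670 = 12.69641
V̂(ȳ_st) = Σ W_h² s_h²/n_h, with W_h = N_h/N and N = 1670:
  stratum 1: (200/1670)²·1.5²/15 = 0.00215139
  stratum 2: (440/1670)²·7.8²/87 = 0.0485448
  stratum 3: (250/1670)²·3.7²/40 = 0.00766991
  stratum 4: (270/1670)²·3.5²/53 = 0.00604164
  stratum 5: (510/1670)²·8.2²/69 = 0.0908837
V̂(ȳ_st) = 0.155291
SE(ȳ_st) = √0.155291 = 0.39407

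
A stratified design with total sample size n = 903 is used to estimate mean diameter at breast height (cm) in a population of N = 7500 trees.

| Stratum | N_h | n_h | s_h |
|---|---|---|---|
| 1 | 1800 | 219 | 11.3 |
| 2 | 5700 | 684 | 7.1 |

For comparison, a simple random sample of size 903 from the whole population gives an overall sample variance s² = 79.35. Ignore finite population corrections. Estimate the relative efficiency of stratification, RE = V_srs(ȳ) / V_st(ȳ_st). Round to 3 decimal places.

RE ≈ 1.154

V̂(ȳ_st) = Σ W_h² s_h²/n_h, with W_h = N_h/N and N = 7500:
  stratum 1: (1800/7500)²·11.3²/219 = 0.0335842
  stratum 2: (5700/7500)²·7.1²/684 = 0.0425684
V_st = 0.0761527
V_srs = s²/n = 79.35/903 = 0.0878738
Relative efficiency = V_srs / V_st = 0.0878738/0.0761527 = 1.1539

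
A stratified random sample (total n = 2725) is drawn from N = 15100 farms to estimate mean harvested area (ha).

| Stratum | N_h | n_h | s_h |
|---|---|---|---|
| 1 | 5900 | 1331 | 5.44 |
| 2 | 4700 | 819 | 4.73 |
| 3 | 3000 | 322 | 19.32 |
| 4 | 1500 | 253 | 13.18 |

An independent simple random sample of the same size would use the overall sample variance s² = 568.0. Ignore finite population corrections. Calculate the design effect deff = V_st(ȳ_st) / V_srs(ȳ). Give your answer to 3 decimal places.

deff ≈ 0.281

V̂(ȳ_st) = Σ W_h² s_h²/n_h, with W_h = N_h/N and N = 15100:
  stratum 1: (5900/15100)²·5.44²/1331 = 0.00339445
  stratum 2: (4700/15100)²·4.73²/819 = 0.00264655
  stratum 3: (3000/15100)²·19.32²/322 = 0.0457559
  stratum 4: (1500/15100)²·13.18²/253 = 0.00677546
V_st = 0.0585724
V_srs = s²/n = 568.0/2725 = 0.20844
deff = V_st / V_srs = 0.0585724/0.20844 = 0.2810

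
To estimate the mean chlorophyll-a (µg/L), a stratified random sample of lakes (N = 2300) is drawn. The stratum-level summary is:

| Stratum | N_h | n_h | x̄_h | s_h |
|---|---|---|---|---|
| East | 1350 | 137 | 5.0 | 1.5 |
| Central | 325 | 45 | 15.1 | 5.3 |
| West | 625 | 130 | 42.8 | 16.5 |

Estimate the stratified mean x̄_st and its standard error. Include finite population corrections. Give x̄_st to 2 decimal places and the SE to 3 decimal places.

x̄_st = Σ W_h x̄_h = (1350·5.0 + 325·15.1 + 625·42.8)/2300 = 16.69891
V̂(x̄_st) = Σ W_h² (1 − n_h/N_h) s_h²/n_h, with W_h = N_h/N and N = 2300:
  stratum East: (1350/2300)²·(1 − 137/1350)·1.5²/137 = 0.00508395
  stratum Central: (325/2300)²·(1 − 45/325)·5.3²/45 = 0.010738
  stratum West: (625/2300)²·(1 − 130/625)·16.5²/130 = 0.122477
V̂(x̄_st) = 0.138299
SE(x̄_st) = √0.138299 = 0.371886

x̄_st ≈ 16.70, SE ≈ 0.372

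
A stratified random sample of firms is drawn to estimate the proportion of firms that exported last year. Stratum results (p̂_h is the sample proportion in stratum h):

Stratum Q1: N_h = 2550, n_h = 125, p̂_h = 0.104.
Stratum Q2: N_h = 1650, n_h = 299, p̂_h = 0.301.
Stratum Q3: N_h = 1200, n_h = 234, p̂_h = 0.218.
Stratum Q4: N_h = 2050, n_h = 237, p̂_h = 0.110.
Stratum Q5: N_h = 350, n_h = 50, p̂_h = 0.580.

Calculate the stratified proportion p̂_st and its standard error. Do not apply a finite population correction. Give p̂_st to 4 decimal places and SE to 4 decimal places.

N = 7800; stratum weights W_h = N_h/N.
p̂_st = Σ W_h p̂_h = (2550·0.104 + 1650·0.301 + 1200·0.218 + 2050·0.110 + 350·0.580)/7800 = 0.18615
V̂(p̂_st) = Σ W_h² p̂_h(1−p̂_h)/(n_h−1):
  stratum Q1: (2550/7800)²·0.104·0.896/124 = 8.03176e-05
  stratum Q2: (1650/7800)²·0.301·0.699/298 = 3.15941e-05
  stratum Q3: (1200/7800)²·0.218·0.782/233 = 1.73173e-05
  stratum Q4: (2050/7800)²·0.110·0.890/236 = 2.86543e-05
  stratum Q5: (350/7800)²·0.580·0.420/49 = 1.00099e-05
V̂(p̂_st) = 0.000167893; SE = √V̂ = 0.0129574

p̂_st ≈ 0.1861, SE ≈ 0.0130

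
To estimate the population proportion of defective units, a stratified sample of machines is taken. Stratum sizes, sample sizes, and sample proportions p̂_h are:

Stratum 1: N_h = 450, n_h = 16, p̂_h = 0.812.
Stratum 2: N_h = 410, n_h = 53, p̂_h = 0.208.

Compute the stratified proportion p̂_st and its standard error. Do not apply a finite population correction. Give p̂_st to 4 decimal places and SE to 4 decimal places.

N = 860; stratum weights W_h = N_h/N.
p̂_st = Σ W_h p̂_h = (450·0.812 + 410·0.208)/860 = 0.52405
V̂(p̂_st) = Σ W_h² p̂_h(1−p̂_h)/(n_h−1):
  stratum 1: (450/860)²·0.812·0.188/15 = 0.00278645
  stratum 2: (410/860)²·0.208·0.792/52 = 0.000720039
V̂(p̂_st) = 0.00350649; SE = √V̂ = 0.0592156

p̂_st ≈ 0.5240, SE ≈ 0.0592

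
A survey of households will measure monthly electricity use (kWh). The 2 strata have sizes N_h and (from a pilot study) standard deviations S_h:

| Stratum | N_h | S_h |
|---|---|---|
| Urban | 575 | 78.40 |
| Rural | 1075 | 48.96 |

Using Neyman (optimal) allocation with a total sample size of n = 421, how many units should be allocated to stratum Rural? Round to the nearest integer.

227

Neyman allocation: n_h = n · N_h S_h / Σ N_i S_i, with n = 421.
  stratum Urban: N_h·S_h = 575·78.40 = 45080.00
  stratum Rural: N_h·S_h = 1075·48.96 = 52632.00
Σ N_h S_h = 97712.00
n for stratum Rural = 421·52632.00/97712.00 = 226.769 → 227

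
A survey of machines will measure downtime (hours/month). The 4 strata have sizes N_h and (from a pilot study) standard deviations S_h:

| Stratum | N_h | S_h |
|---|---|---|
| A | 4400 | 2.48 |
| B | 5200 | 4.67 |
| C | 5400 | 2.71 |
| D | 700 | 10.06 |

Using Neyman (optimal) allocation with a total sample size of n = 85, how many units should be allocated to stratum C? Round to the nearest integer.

22

Neyman allocation: n_h = n · N_h S_h / Σ N_i S_i, with n = 85.
  stratum A: N_h·S_h = 4400·2.48 = 10912.00
  stratum B: N_h·S_h = 5200·4.67 = 24284.00
  stratum C: N_h·S_h = 5400·2.71 = 14634.00
  stratum D: N_h·S_h = 700·10.06 = 7042.00
Σ N_h S_h = 56872.00
n for stratum C = 85·14634.00/56872.00 = 21.872 → 22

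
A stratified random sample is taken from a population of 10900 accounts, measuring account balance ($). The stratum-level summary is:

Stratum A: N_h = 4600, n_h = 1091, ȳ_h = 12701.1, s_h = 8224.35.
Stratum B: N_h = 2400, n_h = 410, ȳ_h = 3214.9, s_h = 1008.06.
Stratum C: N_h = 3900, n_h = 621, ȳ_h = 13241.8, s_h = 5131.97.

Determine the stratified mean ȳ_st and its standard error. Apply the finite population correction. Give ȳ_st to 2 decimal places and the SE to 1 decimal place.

ȳ_st = Σ W_h ȳ_h = (4600·12701.1 + 2400·3214.9 + 3900·13241.8)/10900 = 10805.85688
V̂(ȳ_st) = Σ W_h² (1 − n_h/N_h) s_h²/n_h, with W_h = N_h/N and N = 10900:
  stratum A: (4600/10900)²·(1 − 1091/4600)·8224.35²/1091 = 8423
  stratum B: (2400/10900)²·(1 − 410/2400)·1008.06²/410 = 99.6323
  stratum C: (3900/10900)²·(1 − 621/3900)·5131.97²/621 = 4564.88
V̂(ȳ_st) = 13087.5
SE(ȳ_st) = √13087.5 = 114.401

ȳ_st ≈ 10805.86, SE ≈ 114.4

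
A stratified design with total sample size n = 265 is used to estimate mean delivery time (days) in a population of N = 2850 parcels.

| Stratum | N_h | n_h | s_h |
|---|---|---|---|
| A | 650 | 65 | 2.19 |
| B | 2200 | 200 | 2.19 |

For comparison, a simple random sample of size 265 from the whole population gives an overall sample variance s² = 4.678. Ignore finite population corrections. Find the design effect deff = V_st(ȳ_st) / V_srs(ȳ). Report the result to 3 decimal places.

V̂(ȳ_st) = Σ W_h² s_h²/n_h, with W_h = N_h/N and N = 2850:
  stratum A: (650/2850)²·2.19²/65 = 0.00383806
  stratum B: (2200/2850)²·2.19²/200 = 0.0142894
V_st = 0.0181275
V_srs = s²/n = 4.678/265 = 0.0176528
deff = V_st / V_srs = 0.0181275/0.0176528 = 1.0269

deff ≈ 1.027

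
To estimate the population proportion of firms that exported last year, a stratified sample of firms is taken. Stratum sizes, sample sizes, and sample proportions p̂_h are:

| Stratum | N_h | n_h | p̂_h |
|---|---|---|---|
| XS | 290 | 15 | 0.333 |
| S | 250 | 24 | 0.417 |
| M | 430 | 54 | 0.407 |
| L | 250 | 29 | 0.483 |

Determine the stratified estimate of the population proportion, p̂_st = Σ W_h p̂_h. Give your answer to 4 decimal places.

p̂_st ≈ 0.4070

N = 1220; stratum weights W_h = N_h/N.
p̂_st = Σ W_h p̂_h = (290·0.333 + 250·0.417 + 430·0.407 + 250·0.483)/1220 = 0.40703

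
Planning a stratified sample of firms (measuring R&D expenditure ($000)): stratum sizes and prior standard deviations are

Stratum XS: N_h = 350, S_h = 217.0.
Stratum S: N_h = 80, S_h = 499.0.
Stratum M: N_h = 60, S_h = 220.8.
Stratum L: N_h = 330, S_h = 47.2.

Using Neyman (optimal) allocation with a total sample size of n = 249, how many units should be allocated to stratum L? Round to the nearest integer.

Neyman allocation: n_h = n · N_h S_h / Σ N_i S_i, with n = 249.
  stratum XS: N_h·S_h = 350·217.0 = 75950.00
  stratum S: N_h·S_h = 80·499.0 = 39920.00
  stratum M: N_h·S_h = 60·220.8 = 13248.00
  stratum L: N_h·S_h = 330·47.2 = 15576.00
Σ N_h S_h = 144694.00
n for stratum L = 249·15576.00/144694.00 = 26.804 → 27

27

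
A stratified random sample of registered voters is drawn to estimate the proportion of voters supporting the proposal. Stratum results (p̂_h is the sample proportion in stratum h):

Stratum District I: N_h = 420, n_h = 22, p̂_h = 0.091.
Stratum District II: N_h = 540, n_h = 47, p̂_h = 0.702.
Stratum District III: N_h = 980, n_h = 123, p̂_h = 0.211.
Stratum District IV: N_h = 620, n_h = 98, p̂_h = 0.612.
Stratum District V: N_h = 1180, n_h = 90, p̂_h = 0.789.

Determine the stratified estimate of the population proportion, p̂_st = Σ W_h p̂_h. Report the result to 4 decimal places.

N = 3740; stratum weights W_h = N_h/N.
p̂_st = Σ W_h p̂_h = (420·0.091 + 540·0.702 + 980·0.211 + 620·0.612 + 1180·0.789)/3740 = 0.51726

p̂_st ≈ 0.5173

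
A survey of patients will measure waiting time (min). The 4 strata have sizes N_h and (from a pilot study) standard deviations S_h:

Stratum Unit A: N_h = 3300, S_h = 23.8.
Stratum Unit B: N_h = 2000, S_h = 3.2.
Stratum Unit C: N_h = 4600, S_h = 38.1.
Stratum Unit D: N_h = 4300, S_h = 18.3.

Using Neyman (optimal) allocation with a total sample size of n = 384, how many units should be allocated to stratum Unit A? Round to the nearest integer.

Neyman allocation: n_h = n · N_h S_h / Σ N_i S_i, with n = 384.
  stratum Unit A: N_h·S_h = 3300·23.8 = 78540.00
  stratum Unit B: N_h·S_h = 2000·3.2 = 6400.00
  stratum Unit C: N_h·S_h = 4600·38.1 = 175260.00
  stratum Unit D: N_h·S_h = 4300·18.3 = 78690.00
Σ N_h S_h = 338890.00
n for stratum Unit A = 384·78540.00/338890.00 = 88.995 → 89

89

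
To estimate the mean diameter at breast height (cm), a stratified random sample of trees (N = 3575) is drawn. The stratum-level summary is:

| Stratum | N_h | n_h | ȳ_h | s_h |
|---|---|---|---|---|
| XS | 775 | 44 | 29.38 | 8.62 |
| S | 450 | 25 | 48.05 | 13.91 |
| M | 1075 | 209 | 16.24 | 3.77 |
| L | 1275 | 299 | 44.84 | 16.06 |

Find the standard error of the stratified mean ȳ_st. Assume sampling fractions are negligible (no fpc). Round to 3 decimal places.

SE(ȳ_st) ≈ 0.564

V̂(ȳ_st) = Σ W_h² s_h²/n_h, with W_h = N_h/N and N = 3575:
  stratum XS: (775/3575)²·8.62²/44 = 0.0793621
  stratum S: (450/3575)²·13.91²/25 = 0.122627
  stratum M: (1075/3575)²·3.77²/209 = 0.00614895
  stratum L: (1275/3575)²·16.06²/299 = 0.109721
V̂(ȳ_st) = 0.317859
SE(ȳ_st) = √0.317859 = 0.56379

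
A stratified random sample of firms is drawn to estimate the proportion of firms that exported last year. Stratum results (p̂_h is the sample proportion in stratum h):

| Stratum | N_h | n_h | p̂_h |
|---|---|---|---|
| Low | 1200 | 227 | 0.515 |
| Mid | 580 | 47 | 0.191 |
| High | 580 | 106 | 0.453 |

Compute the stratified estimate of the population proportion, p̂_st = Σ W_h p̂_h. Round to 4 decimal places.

p̂_st ≈ 0.4201

N = 2360; stratum weights W_h = N_h/N.
p̂_st = Σ W_h p̂_h = (1200·0.515 + 580·0.191 + 580·0.453)/2360 = 0.42014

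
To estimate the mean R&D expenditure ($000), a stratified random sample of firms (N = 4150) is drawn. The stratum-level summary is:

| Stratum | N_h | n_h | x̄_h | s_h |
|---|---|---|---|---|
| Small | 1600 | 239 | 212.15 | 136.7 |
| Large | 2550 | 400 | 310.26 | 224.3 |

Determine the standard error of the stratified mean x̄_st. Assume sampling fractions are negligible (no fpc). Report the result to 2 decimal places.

V̂(x̄_st) = Σ W_h² s_h²/n_h, with W_h = N_h/N and N = 4150:
  stratum Small: (1600/4150)²·136.7²/239 = 11.6221
  stratum Large: (2550/4150)²·224.3²/400 = 47.4879
V̂(x̄_st) = 59.1099
SE(x̄_st) = √59.1099 = 7.6883

SE(x̄_st) ≈ 7.69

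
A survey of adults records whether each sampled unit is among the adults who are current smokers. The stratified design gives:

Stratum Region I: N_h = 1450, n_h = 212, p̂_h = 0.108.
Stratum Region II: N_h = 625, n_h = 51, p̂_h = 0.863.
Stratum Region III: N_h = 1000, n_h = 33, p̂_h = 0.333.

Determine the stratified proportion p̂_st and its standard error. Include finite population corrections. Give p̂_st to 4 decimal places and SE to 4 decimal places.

p̂_st ≈ 0.3346, SE ≈ 0.0298

N = 3075; stratum weights W_h = N_h/N.
p̂_st = Σ W_h p̂_h = (1450·0.108 + 625·0.863 + 1000·0.333)/3075 = 0.33463
V̂(p̂_st) = Σ W_h² (1 − n_h/N_h) p̂_h(1−p̂_h)/(n_h−1):
  stratum Region I: (1450/3075)²·(1 − 212/1450)·0.108·0.892/211 = 8.66771e-05
  stratum Region II: (625/3075)²·(1 − 51/625)·0.863·0.137/50 = 8.97146e-05
  stratum Region III: (1000/3075)²·(1 − 33/1000)·0.333·0.667/32 = 0.000709833
V̂(p̂_st) = 0.000886225; SE = √V̂ = 0.0297695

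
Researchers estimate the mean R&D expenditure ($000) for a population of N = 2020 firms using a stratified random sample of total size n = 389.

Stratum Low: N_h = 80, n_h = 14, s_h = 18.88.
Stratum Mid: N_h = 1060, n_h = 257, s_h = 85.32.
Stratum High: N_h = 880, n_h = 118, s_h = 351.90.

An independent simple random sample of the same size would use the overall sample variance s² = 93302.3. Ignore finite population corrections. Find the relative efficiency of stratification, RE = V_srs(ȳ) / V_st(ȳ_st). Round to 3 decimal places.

RE ≈ 1.159

V̂(ȳ_st) = Σ W_h² s_h²/n_h, with W_h = N_h/N and N = 2020:
  stratum Low: (80/2020)²·18.88²/14 = 0.039935
  stratum Mid: (1060/2020)²·85.32²/257 = 7.79969
  stratum High: (880/2020)²·351.90²/118 = 199.168
V_st = 207.007
V_srs = s²/n = 93302.3/389 = 239.852
Relative efficiency = V_srs / V_st = 239.852/207.007 = 1.1587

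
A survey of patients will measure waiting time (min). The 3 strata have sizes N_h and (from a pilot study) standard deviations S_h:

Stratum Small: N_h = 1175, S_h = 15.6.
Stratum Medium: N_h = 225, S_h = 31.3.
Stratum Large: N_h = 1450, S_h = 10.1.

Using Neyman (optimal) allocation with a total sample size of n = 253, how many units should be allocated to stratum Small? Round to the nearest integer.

116

Neyman allocation: n_h = n · N_h S_h / Σ N_i S_i, with n = 253.
  stratum Small: N_h·S_h = 1175·15.6 = 18330.00
  stratum Medium: N_h·S_h = 225·31.3 = 7042.50
  stratum Large: N_h·S_h = 1450·10.1 = 14645.00
Σ N_h S_h = 40017.50
n for stratum Small = 253·18330.00/40017.50 = 115.887 → 116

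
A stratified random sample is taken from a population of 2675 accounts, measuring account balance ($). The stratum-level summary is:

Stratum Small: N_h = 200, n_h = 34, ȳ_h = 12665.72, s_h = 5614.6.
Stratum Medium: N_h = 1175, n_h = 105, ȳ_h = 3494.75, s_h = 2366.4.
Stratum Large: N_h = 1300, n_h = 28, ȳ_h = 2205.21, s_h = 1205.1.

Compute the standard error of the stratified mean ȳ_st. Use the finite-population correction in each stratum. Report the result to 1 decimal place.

V̂(ȳ_st) = Σ W_h² (1 − n_h/N_h) s_h²/n_h, with W_h = N_h/N and N = 2675:
  stratum Small: (200/2675)²·(1 − 34/200)·5614.6²/34 = 4301.79
  stratum Medium: (1175/2675)²·(1 − 105/1175)·2366.4²/105 = 9370.46
  stratum Large: (1300/2675)²·(1 − 28/1300)·1205.1²/28 = 11985.9
V̂(ȳ_st) = 25658.2
SE(ȳ_st) = √25658.2 = 160.182

SE(ȳ_st) ≈ 160.2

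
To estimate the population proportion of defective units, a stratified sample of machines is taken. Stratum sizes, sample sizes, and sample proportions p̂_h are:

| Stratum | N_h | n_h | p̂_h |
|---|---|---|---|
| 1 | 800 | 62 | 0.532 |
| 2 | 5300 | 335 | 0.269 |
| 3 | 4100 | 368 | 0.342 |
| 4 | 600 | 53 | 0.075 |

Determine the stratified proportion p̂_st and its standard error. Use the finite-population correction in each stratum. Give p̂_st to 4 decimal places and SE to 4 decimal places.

p̂_st ≈ 0.3054, SE ≈ 0.0154

N = 10800; stratum weights W_h = N_h/N.
p̂_st = Σ W_h p̂_h = (800·0.532 + 5300·0.269 + 4100·0.342 + 600·0.075)/10800 = 0.30542
V̂(p̂_st) = Σ W_h² (1 − n_h/N_h) p̂_h(1−p̂_h)/(n_h−1):
  stratum 1: (800/10800)²·(1 − 62/800)·0.532·0.468/61 = 2.06598e-05
  stratum 2: (5300/10800)²·(1 − 335/5300)·0.269·0.731/334 = 0.000132822
  stratum 3: (4100/10800)²·(1 − 368/4100)·0.342·0.658/367 = 8.04385e-05
  stratum 4: (600/10800)²·(1 − 53/600)·0.075·0.925/52 = 3.75397e-06
V̂(p̂_st) = 0.000237675; SE = √V̂ = 0.0154167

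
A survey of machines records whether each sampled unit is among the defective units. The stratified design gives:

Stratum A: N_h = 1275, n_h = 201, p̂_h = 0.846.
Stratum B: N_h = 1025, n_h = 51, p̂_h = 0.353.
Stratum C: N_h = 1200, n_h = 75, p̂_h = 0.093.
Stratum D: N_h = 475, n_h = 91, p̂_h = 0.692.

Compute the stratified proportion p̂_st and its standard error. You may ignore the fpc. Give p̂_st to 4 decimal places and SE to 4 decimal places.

N = 3975; stratum weights W_h = N_h/N.
p̂_st = Σ W_h p̂_h = (1275·0.846 + 1025·0.353 + 1200·0.093 + 475·0.692)/3975 = 0.47315
V̂(p̂_st) = Σ W_h² p̂_h(1−p̂_h)/(n_h−1):
  stratum A: (1275/3975)²·0.846·0.154/200 = 6.70204e-05
  stratum B: (1025/3975)²·0.353·0.647/50 = 0.000303726
  stratum C: (1200/3975)²·0.093·0.907/74 = 0.000103884
  stratum D: (475/3975)²·0.692·0.308/90 = 3.38164e-05
V̂(p̂_st) = 0.000508447; SE = √V̂ = 0.0225488

p̂_st ≈ 0.4732, SE ≈ 0.0225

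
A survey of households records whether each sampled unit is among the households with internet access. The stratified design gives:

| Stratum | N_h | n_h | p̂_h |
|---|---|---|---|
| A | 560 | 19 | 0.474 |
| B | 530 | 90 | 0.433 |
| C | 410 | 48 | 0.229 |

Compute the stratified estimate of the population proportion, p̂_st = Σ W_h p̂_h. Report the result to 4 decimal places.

N = 1500; stratum weights W_h = N_h/N.
p̂_st = Σ W_h p̂_h = (560·0.474 + 530·0.433 + 410·0.229)/1500 = 0.39255

p̂_st ≈ 0.3925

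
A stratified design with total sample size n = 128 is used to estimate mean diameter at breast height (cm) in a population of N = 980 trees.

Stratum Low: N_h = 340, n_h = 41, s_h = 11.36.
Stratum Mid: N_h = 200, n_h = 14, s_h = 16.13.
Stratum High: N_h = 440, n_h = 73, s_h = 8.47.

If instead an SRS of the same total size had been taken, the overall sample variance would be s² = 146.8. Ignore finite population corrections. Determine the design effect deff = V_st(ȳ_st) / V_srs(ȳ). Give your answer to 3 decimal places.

deff ≈ 1.178

V̂(ȳ_st) = Σ W_h² s_h²/n_h, with W_h = N_h/N and N = 980:
  stratum Low: (340/980)²·11.36²/41 = 0.37886
  stratum Mid: (200/980)²·16.13²/14 = 0.774014
  stratum High: (440/980)²·8.47²/73 = 0.198106
V_st = 1.35098
V_srs = s²/n = 146.8/128 = 1.14688
deff = V_st / V_srs = 1.35098/1.14688 = 1.1780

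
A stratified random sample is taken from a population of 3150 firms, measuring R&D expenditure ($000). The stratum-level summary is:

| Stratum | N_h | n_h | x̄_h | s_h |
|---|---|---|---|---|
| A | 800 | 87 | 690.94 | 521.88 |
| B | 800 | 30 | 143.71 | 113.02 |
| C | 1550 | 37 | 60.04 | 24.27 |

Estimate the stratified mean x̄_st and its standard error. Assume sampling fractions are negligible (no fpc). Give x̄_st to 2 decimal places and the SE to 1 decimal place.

x̄_st ≈ 241.52, SE ≈ 15.3

x̄_st = Σ W_h x̄_h = (800·690.94 + 800·143.71 + 1550·60.04)/3150 = 241.51810
V̂(x̄_st) = Σ W_h² s_h²/n_h, with W_h = N_h/N and N = 3150:
  stratum A: (800/3150)²·521.88²/87 = 201.921
  stratum B: (800/3150)²·113.02²/30 = 27.463
  stratum C: (1550/3150)²·24.27²/37 = 3.85461
V̂(x̄_st) = 233.238
SE(x̄_st) = √233.238 = 15.2721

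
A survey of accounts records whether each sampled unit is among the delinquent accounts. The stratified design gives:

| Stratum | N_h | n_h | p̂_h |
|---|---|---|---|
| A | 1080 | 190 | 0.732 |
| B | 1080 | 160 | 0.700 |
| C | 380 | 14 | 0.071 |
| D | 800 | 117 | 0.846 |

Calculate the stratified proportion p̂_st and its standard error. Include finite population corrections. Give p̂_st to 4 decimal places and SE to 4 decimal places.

p̂_st ≈ 0.6738, SE ≈ 0.0180

N = 3340; stratum weights W_h = N_h/N.
p̂_st = Σ W_h p̂_h = (1080·0.732 + 1080·0.700 + 380·0.071 + 800·0.846)/3340 = 0.67375
V̂(p̂_st) = Σ W_h² (1 − n_h/N_h) p̂_h(1−p̂_h)/(n_h−1):
  stratum A: (1080/3340)²·(1 − 190/1080)·0.732·0.268/189 = 8.94345e-05
  stratum B: (1080/3340)²·(1 − 160/1080)·0.700·0.300/159 = 0.000117636
  stratum C: (380/3340)²·(1 − 14/380)·0.071·0.929/13 = 6.32561e-05
  stratum D: (800/3340)²·(1 − 117/800)·0.846·0.154/116 = 5.50112e-05
V̂(p̂_st) = 0.000325338; SE = √V̂ = 0.0180371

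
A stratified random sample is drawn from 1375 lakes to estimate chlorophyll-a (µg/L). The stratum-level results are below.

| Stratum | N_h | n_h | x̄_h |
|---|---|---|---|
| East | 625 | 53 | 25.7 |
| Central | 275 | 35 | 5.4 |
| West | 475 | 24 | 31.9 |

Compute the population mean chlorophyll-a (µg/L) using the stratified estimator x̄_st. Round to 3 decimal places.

x̄_st ≈ 23.782

N = Σ N_h = 1375. Stratum weights W_h = N_h/N.
x̄_st = (625·25.7 + 275·5.4 + 475·31.9) / 1375 = 23.78182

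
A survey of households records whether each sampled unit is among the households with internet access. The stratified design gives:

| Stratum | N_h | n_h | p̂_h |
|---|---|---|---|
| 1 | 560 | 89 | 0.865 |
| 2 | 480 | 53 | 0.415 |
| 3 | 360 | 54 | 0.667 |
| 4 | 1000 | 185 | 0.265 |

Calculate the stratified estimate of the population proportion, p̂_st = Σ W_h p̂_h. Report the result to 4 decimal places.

p̂_st ≈ 0.4953

N = 2400; stratum weights W_h = N_h/N.
p̂_st = Σ W_h p̂_h = (560·0.865 + 480·0.415 + 360·0.667 + 1000·0.265)/2400 = 0.49530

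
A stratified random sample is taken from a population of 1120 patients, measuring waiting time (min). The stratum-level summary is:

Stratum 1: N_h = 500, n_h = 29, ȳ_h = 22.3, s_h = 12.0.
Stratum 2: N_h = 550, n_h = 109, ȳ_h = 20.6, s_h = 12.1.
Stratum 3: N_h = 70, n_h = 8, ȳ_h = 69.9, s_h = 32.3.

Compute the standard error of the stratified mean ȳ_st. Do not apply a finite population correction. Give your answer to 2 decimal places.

SE(ȳ_st) ≈ 1.35

V̂(ȳ_st) = Σ W_h² s_h²/n_h, with W_h = N_h/N and N = 1120:
  stratum 1: (500/1120)²·12.0²/29 = 0.98962
  stratum 2: (550/1120)²·12.1²/109 = 0.323917
  stratum 3: (70/1120)²·32.3²/8 = 0.509419
V̂(ȳ_st) = 1.82296
SE(ȳ_st) = √1.82296 = 1.35017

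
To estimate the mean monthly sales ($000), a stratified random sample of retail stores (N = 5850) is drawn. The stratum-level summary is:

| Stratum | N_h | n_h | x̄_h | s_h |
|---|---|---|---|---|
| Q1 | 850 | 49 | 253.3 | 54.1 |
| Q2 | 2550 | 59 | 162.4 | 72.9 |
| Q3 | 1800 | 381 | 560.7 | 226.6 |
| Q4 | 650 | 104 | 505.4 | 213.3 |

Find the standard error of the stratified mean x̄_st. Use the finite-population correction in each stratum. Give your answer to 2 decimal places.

SE(x̄_st) ≈ 5.70

V̂(x̄_st) = Σ W_h² (1 − n_h/N_h) s_h²/n_h, with W_h = N_h/N and N = 5850:
  stratum Q1: (850/5850)²·(1 − 49/850)·54.1²/49 = 1.18833
  stratum Q2: (2550/5850)²·(1 − 59/2550)·72.9²/59 = 16.7188
  stratum Q3: (1800/5850)²·(1 − 381/1800)·226.6²/381 = 10.0586
  stratum Q4: (650/5850)²·(1 − 104/650)·213.3²/104 = 4.53673
V̂(x̄_st) = 32.5025
SE(x̄_st) = √32.5025 = 5.70109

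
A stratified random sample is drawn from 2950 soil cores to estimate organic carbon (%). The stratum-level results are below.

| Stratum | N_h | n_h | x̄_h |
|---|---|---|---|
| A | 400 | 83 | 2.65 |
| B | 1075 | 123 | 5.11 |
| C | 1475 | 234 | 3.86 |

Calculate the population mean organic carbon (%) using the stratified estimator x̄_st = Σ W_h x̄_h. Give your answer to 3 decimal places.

N = Σ N_h = 2950. Stratum weights W_h = N_h/N.
x̄_st = (400·2.65 + 1075·5.11 + 1475·3.86) / 2950 = 4.15144

x̄_st ≈ 4.151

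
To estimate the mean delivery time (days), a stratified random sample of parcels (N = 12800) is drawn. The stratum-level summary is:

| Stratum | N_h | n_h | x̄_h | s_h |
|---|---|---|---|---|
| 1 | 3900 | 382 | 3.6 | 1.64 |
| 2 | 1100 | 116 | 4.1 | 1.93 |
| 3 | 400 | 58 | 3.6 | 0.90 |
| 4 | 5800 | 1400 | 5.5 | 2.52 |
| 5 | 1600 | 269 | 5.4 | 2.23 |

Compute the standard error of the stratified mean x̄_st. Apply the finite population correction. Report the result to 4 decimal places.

V̂(x̄_st) = Σ W_h² (1 − n_h/N_h) s_h²/n_h, with W_h = N_h/N and N = 12800:
  stratum 1: (3900/12800)²·(1 − 382/3900)·1.64²/382 = 0.00058961
  stratum 2: (1100/12800)²·(1 − 116/1100)·1.93²/116 = 0.000212141
  stratum 3: (400/12800)²·(1 − 58/400)·0.90²/58 = 1.16607e-05
  stratum 4: (5800/12800)²·(1 − 1400/5800)·2.52²/1400 = 0.000706535
  stratum 5: (1600/12800)²·(1 − 269/1600)·2.23²/269 = 0.00024029
V̂(x̄_st) = 0.00176024
SE(x̄_st) = √0.00176024 = 0.0419552

SE(x̄_st) ≈ 0.0420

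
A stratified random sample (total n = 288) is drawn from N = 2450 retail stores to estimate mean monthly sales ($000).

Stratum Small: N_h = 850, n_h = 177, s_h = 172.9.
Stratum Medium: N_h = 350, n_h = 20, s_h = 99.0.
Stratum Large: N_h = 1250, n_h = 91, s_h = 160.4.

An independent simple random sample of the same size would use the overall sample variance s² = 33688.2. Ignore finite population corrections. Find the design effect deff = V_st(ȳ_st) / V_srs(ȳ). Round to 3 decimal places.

V̂(ȳ_st) = Σ W_h² s_h²/n_h, with W_h = N_h/N and N = 2450:
  stratum Small: (850/2450)²·172.9²/177 = 20.3293
  stratum Medium: (350/2450)²·99.0²/20 = 10.001
  stratum Large: (1250/2450)²·160.4²/91 = 73.5962
V_st = 103.926
V_srs = s²/n = 33688.2/288 = 116.973
deff = V_st / V_srs = 103.926/116.973 = 0.8885

deff ≈ 0.888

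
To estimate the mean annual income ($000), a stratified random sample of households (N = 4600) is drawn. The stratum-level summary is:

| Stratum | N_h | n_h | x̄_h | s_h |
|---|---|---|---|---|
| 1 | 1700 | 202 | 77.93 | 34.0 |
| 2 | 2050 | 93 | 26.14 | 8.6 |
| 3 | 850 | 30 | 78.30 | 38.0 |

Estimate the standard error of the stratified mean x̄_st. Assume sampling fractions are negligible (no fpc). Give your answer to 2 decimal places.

V̂(x̄_st) = Σ W_h² s_h²/n_h, with W_h = N_h/N and N = 4600:
  stratum 1: (1700/4600)²·34.0²/202 = 0.781607
  stratum 2: (2050/4600)²·8.6²/93 = 0.157945
  stratum 3: (850/4600)²·38.0²/30 = 1.64349
V̂(x̄_st) = 2.58305
SE(x̄_st) = √2.58305 = 1.60719

SE(x̄_st) ≈ 1.61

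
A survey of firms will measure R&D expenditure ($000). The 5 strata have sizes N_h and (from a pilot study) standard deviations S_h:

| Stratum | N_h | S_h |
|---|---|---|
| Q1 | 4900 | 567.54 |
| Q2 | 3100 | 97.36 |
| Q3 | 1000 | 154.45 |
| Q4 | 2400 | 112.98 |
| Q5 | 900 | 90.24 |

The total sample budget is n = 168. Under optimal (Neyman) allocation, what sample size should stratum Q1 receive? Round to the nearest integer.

130

Neyman allocation: n_h = n · N_h S_h / Σ N_i S_i, with n = 168.
  stratum Q1: N_h·S_h = 4900·567.54 = 2780946.00
  stratum Q2: N_h·S_h = 3100·97.36 = 301816.00
  stratum Q3: N_h·S_h = 1000·154.45 = 154450.00
  stratum Q4: N_h·S_h = 2400·112.98 = 271152.00
  stratum Q5: N_h·S_h = 900·90.24 = 81216.00
Σ N_h S_h = 3589580.00
n for stratum Q1 = 168·2780946.00/3589580.00 = 130.154 → 130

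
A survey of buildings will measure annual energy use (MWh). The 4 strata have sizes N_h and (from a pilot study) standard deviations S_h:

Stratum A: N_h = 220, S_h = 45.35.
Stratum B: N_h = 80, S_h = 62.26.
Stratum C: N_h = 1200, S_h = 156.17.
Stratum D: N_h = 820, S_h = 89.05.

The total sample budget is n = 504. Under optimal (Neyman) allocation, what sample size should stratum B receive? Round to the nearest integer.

Neyman allocation: n_h = n · N_h S_h / Σ N_i S_i, with n = 504.
  stratum A: N_h·S_h = 220·45.35 = 9977.00
  stratum B: N_h·S_h = 80·62.26 = 4980.80
  stratum C: N_h·S_h = 1200·156.17 = 187404.00
  stratum D: N_h·S_h = 820·89.05 = 73021.00
Σ N_h S_h = 275382.80
n for stratum B = 504·4980.80/275382.80 = 9.116 → 9

9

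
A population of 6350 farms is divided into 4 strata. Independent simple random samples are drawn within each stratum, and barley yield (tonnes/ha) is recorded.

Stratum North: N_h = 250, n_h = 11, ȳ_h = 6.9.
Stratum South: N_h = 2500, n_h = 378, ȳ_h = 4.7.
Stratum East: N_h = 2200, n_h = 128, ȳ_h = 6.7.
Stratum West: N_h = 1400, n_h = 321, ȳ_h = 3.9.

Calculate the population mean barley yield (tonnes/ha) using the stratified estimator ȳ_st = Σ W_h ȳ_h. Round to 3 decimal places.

N = Σ N_h = 6350. Stratum weights W_h = N_h/N.
ȳ_st = (250·6.9 + 2500·4.7 + 2200·6.7 + 1400·3.9) / 6350 = 5.30315

ȳ_st ≈ 5.303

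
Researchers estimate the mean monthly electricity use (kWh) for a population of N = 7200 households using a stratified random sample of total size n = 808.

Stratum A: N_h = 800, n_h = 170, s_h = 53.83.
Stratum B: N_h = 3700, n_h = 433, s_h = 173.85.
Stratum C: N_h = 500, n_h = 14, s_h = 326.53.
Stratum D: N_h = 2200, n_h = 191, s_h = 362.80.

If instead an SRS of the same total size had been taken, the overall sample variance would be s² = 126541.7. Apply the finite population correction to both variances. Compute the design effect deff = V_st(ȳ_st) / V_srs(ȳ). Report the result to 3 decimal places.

V̂(ȳ_st) = Σ W_h² (1 − n_h/N_h) s_h²/n_h, with W_h = N_h/N and N = 7200:
  stratum A: (800/7200)²·(1 − 170/800)·53.83²/170 = 0.165716
  stratum B: (3700/7200)²·(1 − 433/3700)·173.85²/433 = 16.276
  stratum C: (500/7200)²·(1 − 14/500)·326.53²/14 = 35.6993
  stratum D: (2200/7200)²·(1 − 191/2200)·362.80²/191 = 58.7542
V_st = 110.895
V_srs = (1 − 808/7200)·126541.7/808 = 139.036
deff = V_st / V_srs = 110.895/139.036 = 0.7976

deff ≈ 0.798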